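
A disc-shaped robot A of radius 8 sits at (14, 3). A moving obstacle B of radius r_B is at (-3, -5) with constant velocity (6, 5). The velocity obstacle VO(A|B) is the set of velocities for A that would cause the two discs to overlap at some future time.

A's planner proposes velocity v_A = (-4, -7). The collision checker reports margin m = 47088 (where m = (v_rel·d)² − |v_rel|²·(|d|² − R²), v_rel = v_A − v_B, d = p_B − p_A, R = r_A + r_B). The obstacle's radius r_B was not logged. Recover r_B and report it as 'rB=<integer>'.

m = 47088
d = (-17, -8);  v_rel = (-10, -12),  |v_rel|² = 244
v_rel×d = (-10)·(-8) − (-12)·(-17) = -124
since m = R²·244 − (-124)²:  R² = (15376 + 47088) / 244 = 256
R = √256 = 16  ⇒  r_B = 16 − 8 = 8

rB=8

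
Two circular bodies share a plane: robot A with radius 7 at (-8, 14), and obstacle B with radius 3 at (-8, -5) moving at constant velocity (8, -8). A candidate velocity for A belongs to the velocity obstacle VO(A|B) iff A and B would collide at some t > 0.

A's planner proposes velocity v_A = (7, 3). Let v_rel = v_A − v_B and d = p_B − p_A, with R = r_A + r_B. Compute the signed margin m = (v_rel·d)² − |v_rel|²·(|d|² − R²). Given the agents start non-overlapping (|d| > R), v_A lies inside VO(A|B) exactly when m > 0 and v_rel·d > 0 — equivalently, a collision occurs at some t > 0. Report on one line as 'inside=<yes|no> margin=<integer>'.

d = (0, -19),  |d|² = 361;  R = 7+3 = 10,  c = 361−10² = 261
v_rel = (-1, 11),  |v_rel|² = 122;  v_rel·d = (-1)·(0) + (11)·(-19) = -209
122·t² + 418·t + 261 = 0  ⇒  m = (-209)² − 122·261 = 11839
m = 11839 > 0,  v_rel·d = -209 < 0  ⇒  outside

inside=no margin=11839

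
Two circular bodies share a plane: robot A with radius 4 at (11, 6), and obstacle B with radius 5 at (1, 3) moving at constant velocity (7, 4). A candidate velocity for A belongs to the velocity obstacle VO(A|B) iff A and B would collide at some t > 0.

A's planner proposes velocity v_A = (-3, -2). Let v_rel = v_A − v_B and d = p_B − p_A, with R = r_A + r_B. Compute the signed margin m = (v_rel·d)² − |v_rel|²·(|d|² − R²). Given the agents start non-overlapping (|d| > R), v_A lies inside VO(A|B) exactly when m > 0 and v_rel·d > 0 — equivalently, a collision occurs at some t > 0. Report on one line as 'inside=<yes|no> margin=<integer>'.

d = (-10, -3),  |d|² = 109;  R = 4+5 = 9,  c = 109−9² = 28
v_rel = (-10, -6),  |v_rel|² = 136;  v_rel·d = (-10)·(-10) + (-6)·(-3) = 118
136·t² − 236·t + 28 = 0  ⇒  m = 118² − 136·28 = 10116
m = 10116 > 0,  v_rel·d = 118 > 0  ⇒  inside

inside=yes margin=10116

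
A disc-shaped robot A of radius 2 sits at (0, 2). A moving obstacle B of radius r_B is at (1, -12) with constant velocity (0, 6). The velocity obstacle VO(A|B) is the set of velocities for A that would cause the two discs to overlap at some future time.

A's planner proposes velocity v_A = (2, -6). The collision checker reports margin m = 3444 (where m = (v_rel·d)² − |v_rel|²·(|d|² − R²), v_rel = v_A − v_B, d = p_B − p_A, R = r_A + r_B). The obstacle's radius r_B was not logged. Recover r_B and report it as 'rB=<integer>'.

m = 3444
d = (1, -14);  v_rel = (2, -12),  |v_rel|² = 148
v_rel×d = (2)·(-14) − (-12)·(1) = -16
since m = R²·148 − (-16)²:  R² = (256 + 3444) / 148 = 25
R = √25 = 5  ⇒  r_B = 5 − 2 = 3

rB=3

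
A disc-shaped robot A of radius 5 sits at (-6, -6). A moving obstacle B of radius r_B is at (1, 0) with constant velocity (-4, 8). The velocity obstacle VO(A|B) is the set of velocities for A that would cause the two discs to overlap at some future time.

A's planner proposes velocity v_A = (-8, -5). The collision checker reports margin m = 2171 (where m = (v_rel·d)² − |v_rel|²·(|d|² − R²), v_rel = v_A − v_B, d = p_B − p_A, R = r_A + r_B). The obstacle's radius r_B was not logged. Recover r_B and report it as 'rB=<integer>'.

m = 2171
d = (7, 6);  v_rel = (-4, -13),  |v_rel|² = 185
v_rel×d = (-4)·(6) − (-13)·(7) = 67
since m = R²·185 − 67²:  R² = (4489 + 2171) / 185 = 36
R = √36 = 6  ⇒  r_B = 6 − 5 = 1

rB=1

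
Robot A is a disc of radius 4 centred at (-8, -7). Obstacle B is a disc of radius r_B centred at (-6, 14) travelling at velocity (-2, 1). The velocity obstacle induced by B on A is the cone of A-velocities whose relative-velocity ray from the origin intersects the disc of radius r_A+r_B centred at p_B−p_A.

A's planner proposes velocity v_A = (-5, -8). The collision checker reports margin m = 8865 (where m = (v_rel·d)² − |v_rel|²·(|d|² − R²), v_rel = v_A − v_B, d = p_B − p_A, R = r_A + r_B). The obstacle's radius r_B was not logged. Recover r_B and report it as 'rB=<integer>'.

m = 8865
d = (2, 21);  v_rel = (-3, -9),  |v_rel|² = 90
v_rel×d = (-3)·(21) − (-9)·(2) = -45
since m = R²·90 − (-45)²:  R² = (2025 + 8865) / 90 = 121
R = √121 = 11  ⇒  r_B = 11 − 4 = 7

rB=7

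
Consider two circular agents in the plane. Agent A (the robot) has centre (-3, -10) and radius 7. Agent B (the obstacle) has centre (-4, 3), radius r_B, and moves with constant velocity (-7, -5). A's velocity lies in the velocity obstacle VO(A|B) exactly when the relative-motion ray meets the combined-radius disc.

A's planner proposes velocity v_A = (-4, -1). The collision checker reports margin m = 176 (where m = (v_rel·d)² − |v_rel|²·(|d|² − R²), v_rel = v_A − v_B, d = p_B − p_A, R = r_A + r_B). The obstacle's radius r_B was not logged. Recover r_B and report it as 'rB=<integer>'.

m = 176
d = (-1, 13);  v_rel = (3, 4),  |v_rel|² = 25
v_rel×d = (3)·(13) − (4)·(-1) = 43
since m = R²·25 − 43²:  R² = (1849 + 176) / 25 = 81
R = √81 = 9  ⇒  r_B = 9 − 7 = 2

rB=2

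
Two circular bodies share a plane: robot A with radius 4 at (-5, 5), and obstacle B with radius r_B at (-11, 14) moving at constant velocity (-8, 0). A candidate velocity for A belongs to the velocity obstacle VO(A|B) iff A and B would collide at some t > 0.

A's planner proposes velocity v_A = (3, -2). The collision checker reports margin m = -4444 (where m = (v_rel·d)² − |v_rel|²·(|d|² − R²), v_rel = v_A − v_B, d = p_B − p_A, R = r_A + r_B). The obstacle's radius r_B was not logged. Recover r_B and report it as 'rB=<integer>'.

m = -4444
d = (-6, 9);  v_rel = (11, -2),  |v_rel|² = 125
v_rel×d = (11)·(9) − (-2)·(-6) = 87
since m = R²·125 − 87²:  R² = (7569 + -4444) / 125 = 25
R = √25 = 5  ⇒  r_B = 5 − 4 = 1

rB=1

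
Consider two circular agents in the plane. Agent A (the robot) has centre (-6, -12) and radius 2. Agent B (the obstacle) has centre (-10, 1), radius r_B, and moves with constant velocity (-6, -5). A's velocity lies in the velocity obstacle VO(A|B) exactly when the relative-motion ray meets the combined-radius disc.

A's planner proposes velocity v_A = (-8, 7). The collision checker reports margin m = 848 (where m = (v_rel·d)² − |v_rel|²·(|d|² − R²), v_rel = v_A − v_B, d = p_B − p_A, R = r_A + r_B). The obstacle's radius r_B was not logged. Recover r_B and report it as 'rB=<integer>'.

m = 848
d = (-4, 13);  v_rel = (-2, 12),  |v_rel|² = 148
v_rel×d = (-2)·(13) − (12)·(-4) = 22
since m = R²·148 − 22²:  R² = (484 + 848) / 148 = 9
R = √9 = 3  ⇒  r_B = 3 − 2 = 1

rB=1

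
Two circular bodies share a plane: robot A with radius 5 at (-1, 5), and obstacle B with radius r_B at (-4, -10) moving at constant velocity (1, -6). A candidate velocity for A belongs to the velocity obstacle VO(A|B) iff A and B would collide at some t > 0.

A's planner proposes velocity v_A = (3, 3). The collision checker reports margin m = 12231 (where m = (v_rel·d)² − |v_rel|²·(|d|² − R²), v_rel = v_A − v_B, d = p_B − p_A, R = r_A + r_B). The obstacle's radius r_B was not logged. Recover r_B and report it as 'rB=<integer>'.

m = 12231
d = (-3, -15);  v_rel = (2, 9),  |v_rel|² = 85
v_rel×d = (2)·(-15) − (9)·(-3) = -3
since m = R²·85 − (-3)²:  R² = (9 + 12231) / 85 = 144
R = √144 = 12  ⇒  r_B = 12 − 5 = 7

rB=7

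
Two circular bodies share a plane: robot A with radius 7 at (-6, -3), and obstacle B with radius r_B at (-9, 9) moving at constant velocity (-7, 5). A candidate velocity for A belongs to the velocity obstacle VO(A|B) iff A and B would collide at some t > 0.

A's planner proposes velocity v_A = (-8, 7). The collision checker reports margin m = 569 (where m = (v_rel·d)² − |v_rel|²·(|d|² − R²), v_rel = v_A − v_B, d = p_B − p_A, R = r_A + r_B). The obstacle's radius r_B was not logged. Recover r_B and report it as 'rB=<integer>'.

m = 569
d = (-3, 12);  v_rel = (-1, 2),  |v_rel|² = 5
v_rel×d = (-1)·(12) − (2)·(-3) = -6
since m = R²·5 − (-6)²:  R² = (36 + 569) / 5 = 121
R = √121 = 11  ⇒  r_B = 11 − 7 = 4

rB=4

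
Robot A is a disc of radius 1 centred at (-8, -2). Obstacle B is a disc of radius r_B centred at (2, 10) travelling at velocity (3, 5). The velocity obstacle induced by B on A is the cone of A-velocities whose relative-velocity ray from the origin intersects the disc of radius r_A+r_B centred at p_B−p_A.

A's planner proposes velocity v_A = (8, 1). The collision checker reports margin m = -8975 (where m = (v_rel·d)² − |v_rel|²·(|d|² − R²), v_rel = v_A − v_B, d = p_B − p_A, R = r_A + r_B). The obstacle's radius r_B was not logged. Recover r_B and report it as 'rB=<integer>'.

m = -8975
d = (10, 12);  v_rel = (5, -4),  |v_rel|² = 41
v_rel×d = (5)·(12) − (-4)·(10) = 100
since m = R²·41 − 100²:  R² = (10000 + -8975) / 41 = 25
R = √25 = 5  ⇒  r_B = 5 − 1 = 4

rB=4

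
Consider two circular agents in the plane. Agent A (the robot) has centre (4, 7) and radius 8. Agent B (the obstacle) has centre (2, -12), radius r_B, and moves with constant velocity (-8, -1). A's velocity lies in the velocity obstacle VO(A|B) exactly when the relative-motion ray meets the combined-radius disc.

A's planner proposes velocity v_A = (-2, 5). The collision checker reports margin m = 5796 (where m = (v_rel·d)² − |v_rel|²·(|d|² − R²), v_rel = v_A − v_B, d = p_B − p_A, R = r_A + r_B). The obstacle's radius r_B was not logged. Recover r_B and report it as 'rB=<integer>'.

m = 5796
d = (-2, -19);  v_rel = (6, 6),  |v_rel|² = 72
v_rel×d = (6)·(-19) − (6)·(-2) = -102
since m = R²·72 − (-102)²:  R² = (10404 + 5796) / 72 = 225
R = √225 = 15  ⇒  r_B = 15 − 8 = 7

rB=7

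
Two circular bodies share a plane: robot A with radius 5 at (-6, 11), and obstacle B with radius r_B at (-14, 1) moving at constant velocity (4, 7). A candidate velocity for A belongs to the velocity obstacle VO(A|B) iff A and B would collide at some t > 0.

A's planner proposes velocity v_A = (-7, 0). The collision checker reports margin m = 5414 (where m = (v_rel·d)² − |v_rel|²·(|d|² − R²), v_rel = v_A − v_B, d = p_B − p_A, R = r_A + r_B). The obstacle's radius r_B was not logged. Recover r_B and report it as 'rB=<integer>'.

m = 5414
d = (-8, -10);  v_rel = (-11, -7),  |v_rel|² = 170
v_rel×d = (-11)·(-10) − (-7)·(-8) = 54
since m = R²·170 − 54²:  R² = (2916 + 5414) / 170 = 49
R = √49 = 7  ⇒  r_B = 7 − 5 = 2

rB=2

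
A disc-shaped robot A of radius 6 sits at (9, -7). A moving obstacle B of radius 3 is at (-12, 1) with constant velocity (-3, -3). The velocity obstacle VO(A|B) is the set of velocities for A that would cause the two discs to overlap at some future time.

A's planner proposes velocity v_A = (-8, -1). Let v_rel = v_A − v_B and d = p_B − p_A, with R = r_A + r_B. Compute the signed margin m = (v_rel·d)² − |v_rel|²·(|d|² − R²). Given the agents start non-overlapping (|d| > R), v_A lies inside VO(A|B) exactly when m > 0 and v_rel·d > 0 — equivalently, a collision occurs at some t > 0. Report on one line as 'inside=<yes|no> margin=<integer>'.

d = (-21, 8),  |d|² = 505;  R = 6+3 = 9,  c = 505−9² = 424
v_rel = (-5, 2),  |v_rel|² = 29;  v_rel·d = (-5)·(-21) + (2)·(8) = 121
29·t² − 242·t + 424 = 0  ⇒  m = 121² − 29·424 = 2345
m = 2345 > 0,  v_rel·d = 121 > 0  ⇒  inside

inside=yes margin=2345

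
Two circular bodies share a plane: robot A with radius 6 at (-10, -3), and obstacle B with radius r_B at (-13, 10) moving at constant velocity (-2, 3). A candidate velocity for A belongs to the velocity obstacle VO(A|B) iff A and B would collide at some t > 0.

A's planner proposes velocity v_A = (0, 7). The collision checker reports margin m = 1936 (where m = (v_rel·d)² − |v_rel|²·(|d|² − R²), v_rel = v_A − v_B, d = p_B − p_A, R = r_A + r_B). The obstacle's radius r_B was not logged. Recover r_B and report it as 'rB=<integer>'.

m = 1936
d = (-3, 13);  v_rel = (2, 4),  |v_rel|² = 20
v_rel×d = (2)·(13) − (4)·(-3) = 38
since m = R²·20 − 38²:  R² = (1444 + 1936) / 20 = 169
R = √169 = 13  ⇒  r_B = 13 − 6 = 7

rB=7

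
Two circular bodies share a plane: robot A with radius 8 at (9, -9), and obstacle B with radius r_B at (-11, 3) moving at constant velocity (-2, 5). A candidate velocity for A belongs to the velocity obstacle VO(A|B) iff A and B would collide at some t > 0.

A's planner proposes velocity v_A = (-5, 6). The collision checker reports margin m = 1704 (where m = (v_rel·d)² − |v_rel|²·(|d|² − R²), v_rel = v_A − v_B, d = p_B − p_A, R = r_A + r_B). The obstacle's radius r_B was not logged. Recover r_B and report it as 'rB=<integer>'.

m = 1704
d = (-20, 12);  v_rel = (-3, 1),  |v_rel|² = 10
v_rel×d = (-3)·(12) − (1)·(-20) = -16
since m = R²·10 − (-16)²:  R² = (256 + 1704) / 10 = 196
R = √196 = 14  ⇒  r_B = 14 − 8 = 6

rB=6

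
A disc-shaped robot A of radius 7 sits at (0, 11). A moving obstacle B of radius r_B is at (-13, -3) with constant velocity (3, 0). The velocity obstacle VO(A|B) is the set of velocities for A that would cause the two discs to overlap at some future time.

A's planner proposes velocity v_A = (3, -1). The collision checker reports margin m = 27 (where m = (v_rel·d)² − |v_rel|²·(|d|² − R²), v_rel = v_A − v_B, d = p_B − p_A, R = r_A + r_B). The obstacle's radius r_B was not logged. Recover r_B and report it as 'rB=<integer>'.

m = 27
d = (-13, -14);  v_rel = (0, -1),  |v_rel|² = 1
v_rel×d = (0)·(-14) − (-1)·(-13) = -13
since m = R²·1 − (-13)²:  R² = (169 + 27) / 1 = 196
R = √196 = 14  ⇒  r_B = 14 − 7 = 7

rB=7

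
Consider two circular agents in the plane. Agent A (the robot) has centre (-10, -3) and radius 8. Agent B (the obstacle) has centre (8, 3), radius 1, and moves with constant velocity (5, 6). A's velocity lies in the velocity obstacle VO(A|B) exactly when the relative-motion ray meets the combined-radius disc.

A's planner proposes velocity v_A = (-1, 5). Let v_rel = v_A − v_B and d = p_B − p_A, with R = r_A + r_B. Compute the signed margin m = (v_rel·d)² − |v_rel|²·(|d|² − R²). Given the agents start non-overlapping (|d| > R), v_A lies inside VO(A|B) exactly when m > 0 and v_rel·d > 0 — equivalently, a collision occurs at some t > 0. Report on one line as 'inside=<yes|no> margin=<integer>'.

d = (18, 6),  |d|² = 360;  R = 8+1 = 9,  c = 360−9² = 279
v_rel = (-6, -1),  |v_rel|² = 37;  v_rel·d = (-6)·(18) + (-1)·(6) = -114
37·t² + 228·t + 279 = 0  ⇒  m = (-114)² − 37·279 = 2673
m = 2673 > 0,  v_rel·d = -114 < 0  ⇒  outside

inside=no margin=2673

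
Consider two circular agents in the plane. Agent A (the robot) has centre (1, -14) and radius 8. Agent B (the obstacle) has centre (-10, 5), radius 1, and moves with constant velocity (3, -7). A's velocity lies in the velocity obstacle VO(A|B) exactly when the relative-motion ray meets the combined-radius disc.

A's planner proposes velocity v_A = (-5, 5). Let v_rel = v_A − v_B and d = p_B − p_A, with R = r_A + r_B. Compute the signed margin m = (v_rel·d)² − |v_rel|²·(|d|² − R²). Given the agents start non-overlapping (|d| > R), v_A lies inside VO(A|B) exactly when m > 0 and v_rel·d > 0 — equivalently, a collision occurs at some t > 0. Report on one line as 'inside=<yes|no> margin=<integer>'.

d = (-11, 19),  |d|² = 482;  R = 8+1 = 9,  c = 482−9² = 401
v_rel = (-8, 12),  |v_rel|² = 208;  v_rel·d = (-8)·(-11) + (12)·(19) = 316
208·t² − 632·t + 401 = 0  ⇒  m = 316² − 208·401 = 16448
m = 16448 > 0,  v_rel·d = 316 > 0  ⇒  inside

inside=yes margin=16448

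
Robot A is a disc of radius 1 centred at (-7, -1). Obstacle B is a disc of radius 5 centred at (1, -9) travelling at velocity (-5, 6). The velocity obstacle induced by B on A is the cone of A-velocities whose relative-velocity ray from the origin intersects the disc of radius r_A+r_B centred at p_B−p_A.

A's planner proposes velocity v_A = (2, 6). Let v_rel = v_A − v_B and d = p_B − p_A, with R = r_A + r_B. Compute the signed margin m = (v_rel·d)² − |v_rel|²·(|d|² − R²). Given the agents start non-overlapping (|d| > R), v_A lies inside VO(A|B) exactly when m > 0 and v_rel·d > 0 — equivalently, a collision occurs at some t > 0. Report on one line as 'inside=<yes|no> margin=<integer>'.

d = (8, -8),  |d|² = 128;  R = 1+5 = 6,  c = 128−6² = 92
v_rel = (7, 0),  |v_rel|² = 49;  v_rel·d = (7)·(8) + (0)·(-8) = 56
49·t² − 112·t + 92 = 0  ⇒  m = 56² − 49·92 = -1372
m = -1372 < 0,  v_rel·d = 56 > 0  ⇒  outside

inside=no margin=-1372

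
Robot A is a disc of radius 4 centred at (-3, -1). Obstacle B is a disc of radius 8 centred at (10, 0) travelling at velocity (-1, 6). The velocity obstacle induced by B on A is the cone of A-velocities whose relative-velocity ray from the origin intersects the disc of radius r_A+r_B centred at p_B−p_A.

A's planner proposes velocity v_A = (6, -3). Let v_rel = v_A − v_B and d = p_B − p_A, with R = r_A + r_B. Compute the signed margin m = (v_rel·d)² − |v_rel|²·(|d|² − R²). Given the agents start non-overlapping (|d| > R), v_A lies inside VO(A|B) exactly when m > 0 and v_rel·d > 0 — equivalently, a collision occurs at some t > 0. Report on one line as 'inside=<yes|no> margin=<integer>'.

d = (13, 1),  |d|² = 170;  R = 4+8 = 12,  c = 170−12² = 26
v_rel = (7, -9),  |v_rel|² = 130;  v_rel·d = (7)·(13) + (-9)·(1) = 82
130·t² − 164·t + 26 = 0  ⇒  m = 82² − 130·26 = 3344
m = 3344 > 0,  v_rel·d = 82 > 0  ⇒  inside

inside=yes margin=3344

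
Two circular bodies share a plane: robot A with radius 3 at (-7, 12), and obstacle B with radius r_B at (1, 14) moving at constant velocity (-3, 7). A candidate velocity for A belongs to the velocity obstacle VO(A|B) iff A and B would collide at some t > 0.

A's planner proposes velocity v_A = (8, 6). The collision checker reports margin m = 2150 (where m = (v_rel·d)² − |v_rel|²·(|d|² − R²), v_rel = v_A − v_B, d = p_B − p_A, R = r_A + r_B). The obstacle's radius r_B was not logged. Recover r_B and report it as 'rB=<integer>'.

m = 2150
d = (8, 2);  v_rel = (11, -1),  |v_rel|² = 122
v_rel×d = (11)·(2) − (-1)·(8) = 30
since m = R²·122 − 30²:  R² = (900 + 2150) / 122 = 25
R = √25 = 5  ⇒  r_B = 5 − 3 = 2

rB=2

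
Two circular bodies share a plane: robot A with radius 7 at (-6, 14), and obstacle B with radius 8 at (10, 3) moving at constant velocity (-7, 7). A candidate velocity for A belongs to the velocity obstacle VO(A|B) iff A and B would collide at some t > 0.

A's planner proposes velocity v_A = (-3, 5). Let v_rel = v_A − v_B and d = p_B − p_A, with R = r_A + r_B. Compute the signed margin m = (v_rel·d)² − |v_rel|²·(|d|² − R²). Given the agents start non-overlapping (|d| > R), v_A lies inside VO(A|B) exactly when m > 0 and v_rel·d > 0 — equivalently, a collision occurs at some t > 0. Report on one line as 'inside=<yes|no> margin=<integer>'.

d = (16, -11),  |d|² = 377;  R = 7+8 = 15,  c = 377−15² = 152
v_rel = (4, -2),  |v_rel|² = 20;  v_rel·d = (4)·(16) + (-2)·(-11) = 86
20·t² − 172·t + 152 = 0  ⇒  m = 86² − 20·152 = 4356
m = 4356 > 0,  v_rel·d = 86 > 0  ⇒  inside

inside=yes margin=4356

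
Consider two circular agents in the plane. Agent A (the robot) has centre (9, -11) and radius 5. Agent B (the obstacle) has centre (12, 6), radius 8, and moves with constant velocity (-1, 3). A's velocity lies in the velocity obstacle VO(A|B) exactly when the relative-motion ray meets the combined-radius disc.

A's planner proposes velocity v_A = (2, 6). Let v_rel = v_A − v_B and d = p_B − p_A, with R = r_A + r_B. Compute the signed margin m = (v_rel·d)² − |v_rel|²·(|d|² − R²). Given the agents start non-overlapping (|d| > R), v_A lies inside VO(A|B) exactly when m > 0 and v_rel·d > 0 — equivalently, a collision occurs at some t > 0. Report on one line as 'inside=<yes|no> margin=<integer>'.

d = (3, 17),  |d|² = 298;  R = 5+8 = 13,  c = 298−13² = 129
v_rel = (3, 3),  |v_rel|² = 18;  v_rel·d = (3)·(3) + (3)·(17) = 60
18·t² − 120·t + 129 = 0  ⇒  m = 60² − 18·129 = 1278
m = 1278 > 0,  v_rel·d = 60 > 0  ⇒  inside

inside=yes margin=1278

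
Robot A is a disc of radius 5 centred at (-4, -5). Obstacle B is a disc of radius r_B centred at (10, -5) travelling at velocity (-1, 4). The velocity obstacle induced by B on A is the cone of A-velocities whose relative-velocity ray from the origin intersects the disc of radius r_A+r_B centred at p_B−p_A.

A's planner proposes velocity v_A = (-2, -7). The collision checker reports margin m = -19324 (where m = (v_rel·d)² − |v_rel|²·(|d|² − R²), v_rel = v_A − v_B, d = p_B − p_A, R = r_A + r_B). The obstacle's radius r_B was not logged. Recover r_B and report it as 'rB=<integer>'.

m = -19324
d = (14, 0);  v_rel = (-1, -11),  |v_rel|² = 122
v_rel×d = (-1)·(0) − (-11)·(14) = 154
since m = R²·122 − 154²:  R² = (23716 + -19324) / 122 = 36
R = √36 = 6  ⇒  r_B = 6 − 5 = 1

rB=1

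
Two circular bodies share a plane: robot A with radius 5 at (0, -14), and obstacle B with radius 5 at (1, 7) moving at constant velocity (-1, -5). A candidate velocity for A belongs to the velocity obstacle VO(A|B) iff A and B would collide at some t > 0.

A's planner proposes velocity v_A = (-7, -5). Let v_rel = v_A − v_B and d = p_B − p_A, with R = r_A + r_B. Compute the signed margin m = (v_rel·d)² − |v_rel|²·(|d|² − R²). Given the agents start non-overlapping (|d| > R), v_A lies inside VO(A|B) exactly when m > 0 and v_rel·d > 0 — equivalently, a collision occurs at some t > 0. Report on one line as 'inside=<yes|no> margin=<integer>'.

d = (1, 21),  |d|² = 442;  R = 5+5 = 10,  c = 442−10² = 342
v_rel = (-6, 0),  |v_rel|² = 36;  v_rel·d = (-6)·(1) + (0)·(21) = -6
36·t² + 12·t + 342 = 0  ⇒  m = (-6)² − 36·342 = -12276
m = -12276 < 0,  v_rel·d = -6 < 0  ⇒  outside

inside=no margin=-12276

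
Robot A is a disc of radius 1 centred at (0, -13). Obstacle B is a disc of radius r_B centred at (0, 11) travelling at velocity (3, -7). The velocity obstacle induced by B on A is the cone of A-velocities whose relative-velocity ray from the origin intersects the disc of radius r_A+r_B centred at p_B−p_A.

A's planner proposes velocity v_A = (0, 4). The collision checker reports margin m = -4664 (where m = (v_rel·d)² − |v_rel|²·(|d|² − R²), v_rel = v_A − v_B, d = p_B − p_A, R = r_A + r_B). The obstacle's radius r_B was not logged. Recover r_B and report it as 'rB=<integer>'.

m = -4664
d = (0, 24);  v_rel = (-3, 11),  |v_rel|² = 130
v_rel×d = (-3)·(24) − (11)·(0) = -72
since m = R²·130 − (-72)²:  R² = (5184 + -4664) / 130 = 4
R = √4 = 2  ⇒  r_B = 2 − 1 = 1

rB=1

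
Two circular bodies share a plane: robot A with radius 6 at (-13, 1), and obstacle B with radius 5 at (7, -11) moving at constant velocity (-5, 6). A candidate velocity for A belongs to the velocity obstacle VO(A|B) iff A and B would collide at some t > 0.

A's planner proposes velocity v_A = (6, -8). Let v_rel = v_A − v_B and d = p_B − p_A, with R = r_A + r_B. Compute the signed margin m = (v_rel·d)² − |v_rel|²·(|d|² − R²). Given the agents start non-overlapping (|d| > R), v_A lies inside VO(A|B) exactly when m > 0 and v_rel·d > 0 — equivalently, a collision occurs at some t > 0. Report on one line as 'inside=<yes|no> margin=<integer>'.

d = (20, -12),  |d|² = 544;  R = 6+5 = 11,  c = 544−11² = 423
v_rel = (11, -14),  |v_rel|² = 317;  v_rel·d = (11)·(20) + (-14)·(-12) = 388
317·t² − 776·t + 423 = 0  ⇒  m = 388² − 317·423 = 16453
m = 16453 > 0,  v_rel·d = 388 > 0  ⇒  inside

inside=yes margin=16453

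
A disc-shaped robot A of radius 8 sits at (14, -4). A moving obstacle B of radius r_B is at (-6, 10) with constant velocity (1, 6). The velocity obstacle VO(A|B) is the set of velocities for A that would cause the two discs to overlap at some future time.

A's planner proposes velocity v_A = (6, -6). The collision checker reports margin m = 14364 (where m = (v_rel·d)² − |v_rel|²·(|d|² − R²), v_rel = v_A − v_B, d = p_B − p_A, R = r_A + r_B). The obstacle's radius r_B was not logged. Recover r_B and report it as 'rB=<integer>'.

m = 14364
d = (-20, 14);  v_rel = (5, -12),  |v_rel|² = 169
v_rel×d = (5)·(14) − (-12)·(-20) = -170
since m = R²·169 − (-170)²:  R² = (28900 + 14364) / 169 = 256
R = √256 = 16  ⇒  r_B = 16 − 8 = 8

rB=8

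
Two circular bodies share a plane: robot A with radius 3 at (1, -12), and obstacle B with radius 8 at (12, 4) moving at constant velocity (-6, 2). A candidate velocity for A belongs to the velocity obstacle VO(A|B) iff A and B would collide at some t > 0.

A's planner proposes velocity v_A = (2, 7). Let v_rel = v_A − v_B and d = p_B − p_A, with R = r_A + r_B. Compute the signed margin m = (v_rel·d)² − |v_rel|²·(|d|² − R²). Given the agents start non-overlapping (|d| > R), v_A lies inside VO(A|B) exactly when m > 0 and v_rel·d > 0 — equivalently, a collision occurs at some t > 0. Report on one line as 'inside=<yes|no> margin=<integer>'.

d = (11, 16),  |d|² = 377;  R = 3+8 = 11,  c = 377−11² = 256
v_rel = (8, 5),  |v_rel|² = 89;  v_rel·d = (8)·(11) + (5)·(16) = 168
89·t² − 336·t + 256 = 0  ⇒  m = 168² − 89·256 = 5440
m = 5440 > 0,  v_rel·d = 168 > 0  ⇒  inside

inside=yes margin=5440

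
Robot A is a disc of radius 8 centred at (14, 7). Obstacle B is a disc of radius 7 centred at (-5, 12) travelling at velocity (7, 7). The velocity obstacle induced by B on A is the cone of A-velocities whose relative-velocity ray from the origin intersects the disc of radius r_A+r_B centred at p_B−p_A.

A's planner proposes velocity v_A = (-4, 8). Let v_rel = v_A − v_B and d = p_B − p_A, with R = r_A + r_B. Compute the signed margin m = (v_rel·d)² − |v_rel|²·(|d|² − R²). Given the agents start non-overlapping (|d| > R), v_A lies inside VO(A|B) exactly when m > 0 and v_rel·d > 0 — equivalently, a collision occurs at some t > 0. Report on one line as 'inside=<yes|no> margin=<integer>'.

d = (-19, 5),  |d|² = 386;  R = 8+7 = 15,  c = 386−15² = 161
v_rel = (-11, 1),  |v_rel|² = 122;  v_rel·d = (-11)·(-19) + (1)·(5) = 214
122·t² − 428·t + 161 = 0  ⇒  m = 214² − 122·161 = 26154
m = 26154 > 0,  v_rel·d = 214 > 0  ⇒  inside

inside=yes margin=26154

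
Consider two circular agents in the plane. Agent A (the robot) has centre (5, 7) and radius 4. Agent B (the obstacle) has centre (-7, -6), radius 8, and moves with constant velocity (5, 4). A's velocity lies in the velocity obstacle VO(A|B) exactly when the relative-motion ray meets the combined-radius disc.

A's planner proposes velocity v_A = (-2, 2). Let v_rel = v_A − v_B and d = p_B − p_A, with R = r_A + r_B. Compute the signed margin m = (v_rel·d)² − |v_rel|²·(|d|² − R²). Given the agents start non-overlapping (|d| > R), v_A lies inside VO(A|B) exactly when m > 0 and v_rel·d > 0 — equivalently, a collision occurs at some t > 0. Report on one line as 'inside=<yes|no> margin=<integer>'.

d = (-12, -13),  |d|² = 313;  R = 4+8 = 12,  c = 313−12² = 169
v_rel = (-7, -2),  |v_rel|² = 53;  v_rel·d = (-7)·(-12) + (-2)·(-13) = 110
53·t² − 220·t + 169 = 0  ⇒  m = 110² − 53·169 = 3143
m = 3143 > 0,  v_rel·d = 110 > 0  ⇒  inside

inside=yes margin=3143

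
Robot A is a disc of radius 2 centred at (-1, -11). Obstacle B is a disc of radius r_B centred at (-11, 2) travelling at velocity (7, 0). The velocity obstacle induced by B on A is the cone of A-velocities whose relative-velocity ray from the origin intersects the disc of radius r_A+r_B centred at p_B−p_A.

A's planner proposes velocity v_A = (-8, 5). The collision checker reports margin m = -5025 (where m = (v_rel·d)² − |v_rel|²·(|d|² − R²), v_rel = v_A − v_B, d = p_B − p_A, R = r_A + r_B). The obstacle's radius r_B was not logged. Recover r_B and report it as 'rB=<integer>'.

m = -5025
d = (-10, 13);  v_rel = (-15, 5),  |v_rel|² = 250
v_rel×d = (-15)·(13) − (5)·(-10) = -145
since m = R²·250 − (-145)²:  R² = (21025 + -5025) / 250 = 64
R = √64 = 8  ⇒  r_B = 8 − 2 = 6

rB=6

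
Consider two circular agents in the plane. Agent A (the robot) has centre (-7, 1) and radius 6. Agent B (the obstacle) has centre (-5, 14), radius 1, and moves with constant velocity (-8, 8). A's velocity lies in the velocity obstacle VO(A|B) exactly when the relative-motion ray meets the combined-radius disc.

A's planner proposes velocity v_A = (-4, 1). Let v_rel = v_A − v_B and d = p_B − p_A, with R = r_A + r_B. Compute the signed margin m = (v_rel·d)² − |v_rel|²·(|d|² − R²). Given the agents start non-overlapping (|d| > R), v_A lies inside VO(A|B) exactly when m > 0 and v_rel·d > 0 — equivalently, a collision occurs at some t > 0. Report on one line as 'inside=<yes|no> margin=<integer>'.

d = (2, 13),  |d|² = 173;  R = 6+1 = 7,  c = 173−7² = 124
v_rel = (4, -7),  |v_rel|² = 65;  v_rel·d = (4)·(2) + (-7)·(13) = -83
65·t² + 166·t + 124 = 0  ⇒  m = (-83)² − 65·124 = -1171
m = -1171 < 0,  v_rel·d = -83 < 0  ⇒  outside

inside=no margin=-1171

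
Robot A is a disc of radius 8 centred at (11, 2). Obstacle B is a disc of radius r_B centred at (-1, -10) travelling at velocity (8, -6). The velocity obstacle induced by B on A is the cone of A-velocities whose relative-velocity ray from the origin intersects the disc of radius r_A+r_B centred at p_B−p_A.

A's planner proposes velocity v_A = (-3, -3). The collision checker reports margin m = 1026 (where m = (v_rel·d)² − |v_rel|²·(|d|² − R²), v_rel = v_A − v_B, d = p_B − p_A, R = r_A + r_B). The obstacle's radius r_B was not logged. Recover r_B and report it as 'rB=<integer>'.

m = 1026
d = (-12, -12);  v_rel = (-11, 3),  |v_rel|² = 130
v_rel×d = (-11)·(-12) − (3)·(-12) = 168
since m = R²·130 − 168²:  R² = (28224 + 1026) / 130 = 225
R = √225 = 15  ⇒  r_B = 15 − 8 = 7

rB=7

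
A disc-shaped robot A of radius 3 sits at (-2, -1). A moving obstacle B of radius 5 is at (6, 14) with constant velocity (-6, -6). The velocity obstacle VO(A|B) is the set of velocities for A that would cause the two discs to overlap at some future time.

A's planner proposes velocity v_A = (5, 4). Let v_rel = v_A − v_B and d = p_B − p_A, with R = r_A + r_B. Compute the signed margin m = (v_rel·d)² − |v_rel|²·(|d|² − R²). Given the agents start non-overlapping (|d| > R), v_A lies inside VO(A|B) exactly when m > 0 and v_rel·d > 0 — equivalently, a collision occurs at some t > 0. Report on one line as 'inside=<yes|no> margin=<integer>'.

d = (8, 15),  |d|² = 289;  R = 3+5 = 8,  c = 289−8² = 225
v_rel = (11, 10),  |v_rel|² = 221;  v_rel·d = (11)·(8) + (10)·(15) = 238
221·t² − 476·t + 225 = 0  ⇒  m = 238² − 221·225 = 6919
m = 6919 > 0,  v_rel·d = 238 > 0  ⇒  inside

inside=yes margin=6919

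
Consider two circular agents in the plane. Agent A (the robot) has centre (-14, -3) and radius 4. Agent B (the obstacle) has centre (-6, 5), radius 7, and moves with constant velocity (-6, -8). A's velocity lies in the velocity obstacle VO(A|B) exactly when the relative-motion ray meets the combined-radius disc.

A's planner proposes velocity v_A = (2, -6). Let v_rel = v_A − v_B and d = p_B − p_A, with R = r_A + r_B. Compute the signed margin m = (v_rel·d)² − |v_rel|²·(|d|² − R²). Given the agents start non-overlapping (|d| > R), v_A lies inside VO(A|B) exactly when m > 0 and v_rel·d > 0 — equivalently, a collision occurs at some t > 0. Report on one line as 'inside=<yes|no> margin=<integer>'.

d = (8, 8),  |d|² = 128;  R = 4+7 = 11,  c = 128−11² = 7
v_rel = (8, 2),  |v_rel|² = 68;  v_rel·d = (8)·(8) + (2)·(8) = 80
68·t² − 160·t + 7 = 0  ⇒  m = 80² − 68·7 = 5924
m = 5924 > 0,  v_rel·d = 80 > 0  ⇒  inside

inside=yes margin=5924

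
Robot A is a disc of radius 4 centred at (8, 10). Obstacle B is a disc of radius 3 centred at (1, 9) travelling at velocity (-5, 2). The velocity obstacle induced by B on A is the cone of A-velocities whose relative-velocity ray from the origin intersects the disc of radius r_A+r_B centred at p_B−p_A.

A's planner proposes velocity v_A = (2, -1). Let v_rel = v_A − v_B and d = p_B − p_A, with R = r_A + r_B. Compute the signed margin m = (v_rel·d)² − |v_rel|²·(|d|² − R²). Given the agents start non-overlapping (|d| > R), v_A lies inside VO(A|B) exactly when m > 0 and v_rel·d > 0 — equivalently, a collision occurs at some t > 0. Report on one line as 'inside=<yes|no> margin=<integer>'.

d = (-7, -1),  |d|² = 50;  R = 4+3 = 7,  c = 50−7² = 1
v_rel = (7, -3),  |v_rel|² = 58;  v_rel·d = (7)·(-7) + (-3)·(-1) = -46
58·t² + 92·t + 1 = 0  ⇒  m = (-46)² − 58·1 = 2058
m = 2058 > 0,  v_rel·d = -46 < 0  ⇒  outside

inside=no margin=2058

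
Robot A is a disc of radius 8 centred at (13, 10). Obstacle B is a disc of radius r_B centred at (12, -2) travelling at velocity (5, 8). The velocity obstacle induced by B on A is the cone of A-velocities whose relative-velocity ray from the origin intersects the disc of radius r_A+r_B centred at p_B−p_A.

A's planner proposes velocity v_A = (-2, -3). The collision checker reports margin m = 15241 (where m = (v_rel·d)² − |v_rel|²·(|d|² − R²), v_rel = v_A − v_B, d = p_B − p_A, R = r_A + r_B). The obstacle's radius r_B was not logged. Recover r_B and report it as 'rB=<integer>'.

m = 15241
d = (-1, -12);  v_rel = (-7, -11),  |v_rel|² = 170
v_rel×d = (-7)·(-12) − (-11)·(-1) = 73
since m = R²·170 − 73²:  R² = (5329 + 15241) / 170 = 121
R = √121 = 11  ⇒  r_B = 11 − 8 = 3

rB=3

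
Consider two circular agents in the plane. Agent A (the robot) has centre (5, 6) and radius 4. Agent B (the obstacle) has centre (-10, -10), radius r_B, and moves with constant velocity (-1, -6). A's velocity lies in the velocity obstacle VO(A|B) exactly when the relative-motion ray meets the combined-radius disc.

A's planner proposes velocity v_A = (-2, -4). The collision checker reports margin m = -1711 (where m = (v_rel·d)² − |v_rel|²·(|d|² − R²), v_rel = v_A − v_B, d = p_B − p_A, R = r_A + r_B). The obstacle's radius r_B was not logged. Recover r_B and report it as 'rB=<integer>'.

m = -1711
d = (-15, -16);  v_rel = (-1, 2),  |v_rel|² = 5
v_rel×d = (-1)·(-16) − (2)·(-15) = 46
since m = R²·5 − 46²:  R² = (2116 + -1711) / 5 = 81
R = √81 = 9  ⇒  r_B = 9 − 4 = 5

rB=5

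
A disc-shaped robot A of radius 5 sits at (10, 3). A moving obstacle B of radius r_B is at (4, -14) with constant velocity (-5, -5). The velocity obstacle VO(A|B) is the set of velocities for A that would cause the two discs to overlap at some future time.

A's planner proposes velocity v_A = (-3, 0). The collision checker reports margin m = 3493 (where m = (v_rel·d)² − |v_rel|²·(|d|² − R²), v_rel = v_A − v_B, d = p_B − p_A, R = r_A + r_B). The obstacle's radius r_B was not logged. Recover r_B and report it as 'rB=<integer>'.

m = 3493
d = (-6, -17);  v_rel = (2, 5),  |v_rel|² = 29
v_rel×d = (2)·(-17) − (5)·(-6) = -4
since m = R²·29 − (-4)²:  R² = (16 + 3493) / 29 = 121
R = √121 = 11  ⇒  r_B = 11 − 5 = 6

rB=6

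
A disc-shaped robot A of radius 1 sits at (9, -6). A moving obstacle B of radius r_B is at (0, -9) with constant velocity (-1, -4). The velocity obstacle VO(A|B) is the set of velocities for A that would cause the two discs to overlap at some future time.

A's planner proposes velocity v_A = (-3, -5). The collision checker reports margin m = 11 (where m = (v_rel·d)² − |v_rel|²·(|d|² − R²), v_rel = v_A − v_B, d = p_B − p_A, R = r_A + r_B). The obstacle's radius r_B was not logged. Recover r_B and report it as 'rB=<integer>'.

m = 11
d = (-9, -3);  v_rel = (-2, -1),  |v_rel|² = 5
v_rel×d = (-2)·(-3) − (-1)·(-9) = -3
since m = R²·5 − (-3)²:  R² = (9 + 11) / 5 = 4
R = √4 = 2  ⇒  r_B = 2 − 1 = 1

rB=1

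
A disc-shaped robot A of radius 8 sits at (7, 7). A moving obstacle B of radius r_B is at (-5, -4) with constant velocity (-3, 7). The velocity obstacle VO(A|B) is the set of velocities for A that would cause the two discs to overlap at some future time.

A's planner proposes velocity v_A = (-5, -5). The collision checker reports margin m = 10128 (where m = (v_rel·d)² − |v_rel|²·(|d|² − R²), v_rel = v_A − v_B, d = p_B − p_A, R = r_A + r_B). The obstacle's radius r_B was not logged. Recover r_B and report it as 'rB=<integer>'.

m = 10128
d = (-12, -11);  v_rel = (-2, -12),  |v_rel|² = 148
v_rel×d = (-2)·(-11) − (-12)·(-12) = -122
since m = R²·148 − (-122)²:  R² = (14884 + 10128) / 148 = 169
R = √169 = 13  ⇒  r_B = 13 − 8 = 5

rB=5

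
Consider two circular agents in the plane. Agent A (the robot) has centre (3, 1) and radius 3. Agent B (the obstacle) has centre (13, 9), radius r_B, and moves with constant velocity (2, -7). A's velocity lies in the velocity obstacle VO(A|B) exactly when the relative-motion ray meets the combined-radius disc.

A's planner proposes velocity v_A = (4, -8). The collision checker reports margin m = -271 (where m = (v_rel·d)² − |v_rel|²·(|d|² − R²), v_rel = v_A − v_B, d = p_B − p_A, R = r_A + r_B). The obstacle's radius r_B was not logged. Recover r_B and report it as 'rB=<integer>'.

m = -271
d = (10, 8);  v_rel = (2, -1),  |v_rel|² = 5
v_rel×d = (2)·(8) − (-1)·(10) = 26
since m = R²·5 − 26²:  R² = (676 + -271) / 5 = 81
R = √81 = 9  ⇒  r_B = 9 − 3 = 6

rB=6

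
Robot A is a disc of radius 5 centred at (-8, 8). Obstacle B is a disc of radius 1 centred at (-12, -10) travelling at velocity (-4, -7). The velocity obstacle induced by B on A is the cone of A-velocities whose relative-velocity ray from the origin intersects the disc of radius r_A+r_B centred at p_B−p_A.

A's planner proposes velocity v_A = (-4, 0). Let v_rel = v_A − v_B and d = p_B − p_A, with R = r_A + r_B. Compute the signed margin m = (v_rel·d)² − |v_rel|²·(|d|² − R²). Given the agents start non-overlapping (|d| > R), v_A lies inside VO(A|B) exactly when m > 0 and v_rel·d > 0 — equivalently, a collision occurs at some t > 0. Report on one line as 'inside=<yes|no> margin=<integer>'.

d = (-4, -18),  |d|² = 340;  R = 5+1 = 6,  c = 340−6² = 304
v_rel = (0, 7),  |v_rel|² = 49;  v_rel·d = (0)·(-4) + (7)·(-18) = -126
49·t² + 252·t + 304 = 0  ⇒  m = (-126)² − 49·304 = 980
m = 980 > 0,  v_rel·d = -126 < 0  ⇒  outside

inside=no margin=980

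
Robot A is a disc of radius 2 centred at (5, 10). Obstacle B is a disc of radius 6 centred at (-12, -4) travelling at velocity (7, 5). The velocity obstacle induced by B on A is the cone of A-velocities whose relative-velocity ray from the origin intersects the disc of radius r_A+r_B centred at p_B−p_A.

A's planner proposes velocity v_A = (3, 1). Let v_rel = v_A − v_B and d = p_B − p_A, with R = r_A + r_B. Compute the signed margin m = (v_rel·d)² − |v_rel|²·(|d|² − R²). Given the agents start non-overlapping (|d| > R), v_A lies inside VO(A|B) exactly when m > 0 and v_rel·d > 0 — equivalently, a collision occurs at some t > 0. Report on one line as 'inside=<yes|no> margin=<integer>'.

d = (-17, -14),  |d|² = 485;  R = 2+6 = 8,  c = 485−8² = 421
v_rel = (-4, -4),  |v_rel|² = 32;  v_rel·d = (-4)·(-17) + (-4)·(-14) = 124
32·t² − 248·t + 421 = 0  ⇒  m = 124² − 32·421 = 1904
m = 1904 > 0,  v_rel·d = 124 > 0  ⇒  inside

inside=yes margin=1904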